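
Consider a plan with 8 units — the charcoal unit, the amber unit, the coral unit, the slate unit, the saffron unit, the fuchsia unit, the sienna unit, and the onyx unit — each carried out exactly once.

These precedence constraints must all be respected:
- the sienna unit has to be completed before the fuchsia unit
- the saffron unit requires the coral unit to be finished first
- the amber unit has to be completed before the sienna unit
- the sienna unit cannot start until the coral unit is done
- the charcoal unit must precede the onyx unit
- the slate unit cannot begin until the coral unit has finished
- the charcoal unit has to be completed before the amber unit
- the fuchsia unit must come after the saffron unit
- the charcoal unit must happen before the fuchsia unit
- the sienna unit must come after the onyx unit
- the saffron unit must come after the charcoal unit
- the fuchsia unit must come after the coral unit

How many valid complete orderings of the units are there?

The units with no prerequisites are the charcoal unit, the coral unit; any of them can be placed first.
Counting all ways to extend the partial order to a total order gives 150.

150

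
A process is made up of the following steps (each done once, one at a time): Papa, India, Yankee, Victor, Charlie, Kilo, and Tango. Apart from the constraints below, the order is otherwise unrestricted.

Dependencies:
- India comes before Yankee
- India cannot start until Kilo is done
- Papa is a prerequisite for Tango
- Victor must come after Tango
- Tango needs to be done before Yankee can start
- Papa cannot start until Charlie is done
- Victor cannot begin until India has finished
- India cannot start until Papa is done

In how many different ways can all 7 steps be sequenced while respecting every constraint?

The steps with no prerequisites are Charlie, Kilo; any of them can be placed first.
Enumerating by repeatedly choosing an available step (one whose prerequisites are all placed) gives 14 distinct complete orderings.

14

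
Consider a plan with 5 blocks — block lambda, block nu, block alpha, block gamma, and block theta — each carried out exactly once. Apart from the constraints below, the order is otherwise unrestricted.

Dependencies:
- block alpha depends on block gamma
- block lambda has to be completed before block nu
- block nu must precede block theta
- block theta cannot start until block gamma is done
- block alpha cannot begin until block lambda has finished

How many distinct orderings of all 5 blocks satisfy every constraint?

2 blocks have no prerequisites (block lambda, block gamma), so any of them could come first.
Counting all ways to extend the partial order to a total order gives 8.

8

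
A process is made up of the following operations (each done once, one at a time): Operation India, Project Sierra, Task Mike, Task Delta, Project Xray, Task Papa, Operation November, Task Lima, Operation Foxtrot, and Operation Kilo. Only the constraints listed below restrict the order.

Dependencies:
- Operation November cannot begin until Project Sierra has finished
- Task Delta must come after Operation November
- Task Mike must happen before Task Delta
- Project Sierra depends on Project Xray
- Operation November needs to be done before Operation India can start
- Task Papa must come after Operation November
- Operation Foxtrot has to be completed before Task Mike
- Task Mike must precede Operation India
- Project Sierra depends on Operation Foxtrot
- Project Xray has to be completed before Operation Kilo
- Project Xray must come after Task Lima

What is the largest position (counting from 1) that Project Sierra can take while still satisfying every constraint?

6

Every operation that must follow Project Sierra has to come after it. Tracing all chains starting from Project Sierra, those operations are: Operation India, Task Delta, Task Papa, Operation November — 4 in total.
With 4 mandatory successors out of 10 operations total, the latest slot for Project Sierra is 10−4 = 6, and it's reachable by doing all non-successors before Project Sierra.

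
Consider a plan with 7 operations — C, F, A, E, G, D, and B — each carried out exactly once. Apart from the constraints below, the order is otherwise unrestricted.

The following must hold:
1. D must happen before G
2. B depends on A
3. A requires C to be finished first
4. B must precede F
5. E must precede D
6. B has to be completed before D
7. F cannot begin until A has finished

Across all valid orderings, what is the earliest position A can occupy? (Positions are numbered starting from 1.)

Working backwards through the constraints from A, its only required predecessor is C.
With 1 mandatory predecessor, the earliest A can sit is position 1+1 = 2, and placing just that one first achieves it.

2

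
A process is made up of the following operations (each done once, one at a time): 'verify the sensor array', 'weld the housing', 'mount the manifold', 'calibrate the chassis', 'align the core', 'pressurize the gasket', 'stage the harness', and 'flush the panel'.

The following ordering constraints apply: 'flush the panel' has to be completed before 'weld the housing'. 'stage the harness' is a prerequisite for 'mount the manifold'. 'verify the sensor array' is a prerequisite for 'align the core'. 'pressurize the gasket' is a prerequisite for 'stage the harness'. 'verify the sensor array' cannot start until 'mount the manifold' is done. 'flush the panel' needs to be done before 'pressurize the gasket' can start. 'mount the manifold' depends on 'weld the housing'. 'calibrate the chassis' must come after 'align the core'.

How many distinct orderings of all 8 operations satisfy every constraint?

Only 'flush the panel' has no prerequisites, so it must go first.
Systematically extending each partial ordering one operation at a time and counting, there are 3 complete orderings.

3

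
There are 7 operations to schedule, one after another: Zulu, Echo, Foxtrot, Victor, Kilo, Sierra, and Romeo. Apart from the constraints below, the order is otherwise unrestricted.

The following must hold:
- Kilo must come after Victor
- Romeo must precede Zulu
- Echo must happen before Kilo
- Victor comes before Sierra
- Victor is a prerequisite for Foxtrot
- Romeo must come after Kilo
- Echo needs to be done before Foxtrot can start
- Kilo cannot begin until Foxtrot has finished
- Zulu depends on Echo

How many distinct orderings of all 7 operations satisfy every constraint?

11

2 operations have no prerequisites (Echo, Victor), so any of them could come first.
Systematically extending each partial ordering one operation at a time and counting, there are 11 complete orderings.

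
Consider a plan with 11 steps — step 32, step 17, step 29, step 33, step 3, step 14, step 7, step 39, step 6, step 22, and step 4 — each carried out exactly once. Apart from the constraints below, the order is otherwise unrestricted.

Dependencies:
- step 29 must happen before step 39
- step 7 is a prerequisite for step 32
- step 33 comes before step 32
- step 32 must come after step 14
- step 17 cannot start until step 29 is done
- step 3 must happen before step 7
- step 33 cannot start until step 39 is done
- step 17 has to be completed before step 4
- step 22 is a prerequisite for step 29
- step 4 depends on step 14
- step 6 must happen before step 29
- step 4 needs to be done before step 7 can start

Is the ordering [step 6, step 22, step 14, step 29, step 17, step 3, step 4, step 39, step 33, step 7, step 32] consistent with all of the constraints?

Going through the constraints one by one, each required predecessor appears earlier in the sequence than its dependent — e.g. step 14 (position 3) is before step 32 (position 11), as required.

Yes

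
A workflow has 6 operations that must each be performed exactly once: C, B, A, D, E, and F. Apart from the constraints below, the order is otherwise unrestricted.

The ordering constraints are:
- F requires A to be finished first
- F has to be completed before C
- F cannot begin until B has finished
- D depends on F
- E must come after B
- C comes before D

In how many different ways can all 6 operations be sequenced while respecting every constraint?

2 operations have no prerequisites (B, A), so any of them could come first.
Counting all ways to extend the partial order to a total order gives 9.

9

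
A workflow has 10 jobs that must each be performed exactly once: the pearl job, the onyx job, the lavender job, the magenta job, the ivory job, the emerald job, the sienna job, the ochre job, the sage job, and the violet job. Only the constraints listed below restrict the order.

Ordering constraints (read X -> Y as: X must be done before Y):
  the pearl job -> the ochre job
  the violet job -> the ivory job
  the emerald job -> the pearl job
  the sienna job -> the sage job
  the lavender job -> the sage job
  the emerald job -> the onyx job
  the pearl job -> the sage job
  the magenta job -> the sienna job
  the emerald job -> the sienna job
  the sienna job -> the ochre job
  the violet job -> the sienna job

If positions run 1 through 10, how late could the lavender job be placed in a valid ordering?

9

Following the constraints forward from the lavender job, its only required successor is the sage job.
With 1 mandatory successor out of 10 jobs total, the latest slot for the lavender job is 10−1 = 9, and it's reachable by doing all non-successors before the lavender job.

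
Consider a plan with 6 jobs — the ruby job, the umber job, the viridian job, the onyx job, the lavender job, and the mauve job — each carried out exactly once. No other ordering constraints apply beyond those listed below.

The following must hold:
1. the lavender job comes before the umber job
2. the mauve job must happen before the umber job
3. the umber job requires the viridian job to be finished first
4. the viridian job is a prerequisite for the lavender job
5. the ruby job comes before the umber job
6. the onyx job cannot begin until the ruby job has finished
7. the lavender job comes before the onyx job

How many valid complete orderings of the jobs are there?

27

3 jobs have no prerequisites (the ruby job, the viridian job, the mauve job), so any of them could come first.
Counting all ways to extend the partial order to a total order gives 27.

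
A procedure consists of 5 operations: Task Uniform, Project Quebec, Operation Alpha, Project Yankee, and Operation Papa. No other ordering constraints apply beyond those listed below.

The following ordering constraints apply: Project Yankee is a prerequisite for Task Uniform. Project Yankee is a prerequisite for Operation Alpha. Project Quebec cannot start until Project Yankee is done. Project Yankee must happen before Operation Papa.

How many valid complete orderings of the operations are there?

Project Yankee is the only operation with nothing required before it, so every ordering starts there.
Enumerating by repeatedly choosing an available operation (one whose prerequisites are all placed) gives 24 distinct complete orderings.

24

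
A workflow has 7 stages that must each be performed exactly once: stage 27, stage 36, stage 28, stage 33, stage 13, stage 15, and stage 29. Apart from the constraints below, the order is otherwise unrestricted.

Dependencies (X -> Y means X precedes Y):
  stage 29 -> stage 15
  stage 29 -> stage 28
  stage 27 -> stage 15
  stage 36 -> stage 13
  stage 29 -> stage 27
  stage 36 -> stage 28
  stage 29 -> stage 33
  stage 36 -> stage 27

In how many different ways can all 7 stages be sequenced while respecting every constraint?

2 stages have no prerequisites (stage 36, stage 29), so any of them could come first.
Counting all ways to extend the partial order to a total order gives 144.

144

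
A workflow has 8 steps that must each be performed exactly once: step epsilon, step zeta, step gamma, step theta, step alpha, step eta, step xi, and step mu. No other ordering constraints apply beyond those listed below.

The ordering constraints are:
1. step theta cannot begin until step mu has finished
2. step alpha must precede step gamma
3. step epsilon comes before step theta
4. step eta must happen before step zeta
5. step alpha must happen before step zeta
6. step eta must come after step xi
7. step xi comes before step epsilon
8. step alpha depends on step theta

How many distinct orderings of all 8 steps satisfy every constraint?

The steps with no prerequisites are step xi, step mu; any of them can be placed first.
Enumerating by repeatedly choosing an available step (one whose prerequisites are all placed) gives 31 distinct complete orderings.

31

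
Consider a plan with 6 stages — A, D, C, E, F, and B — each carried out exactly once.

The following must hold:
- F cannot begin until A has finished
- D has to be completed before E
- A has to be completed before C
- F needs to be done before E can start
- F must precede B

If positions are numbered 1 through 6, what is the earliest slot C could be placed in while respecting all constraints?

Working backwards through the constraints from C, its only required predecessor is A.
So at minimum 1 stage comes before C, putting C no earlier than position 2. That position is achievable by scheduling exactly that predecessor first.

2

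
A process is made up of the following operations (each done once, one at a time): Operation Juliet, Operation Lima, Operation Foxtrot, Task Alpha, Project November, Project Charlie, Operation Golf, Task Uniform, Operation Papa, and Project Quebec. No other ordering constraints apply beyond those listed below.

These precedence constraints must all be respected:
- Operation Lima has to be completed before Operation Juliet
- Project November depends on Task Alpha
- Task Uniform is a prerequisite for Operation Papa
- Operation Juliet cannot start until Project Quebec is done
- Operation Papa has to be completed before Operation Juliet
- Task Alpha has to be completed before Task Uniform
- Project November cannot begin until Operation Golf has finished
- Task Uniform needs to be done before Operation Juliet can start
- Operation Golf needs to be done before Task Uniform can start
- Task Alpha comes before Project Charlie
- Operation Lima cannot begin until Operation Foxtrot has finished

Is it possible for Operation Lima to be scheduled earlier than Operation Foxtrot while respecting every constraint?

Following Operation Foxtrot → Operation Lima, Operation Foxtrot must precede Operation Lima in every valid ordering.
Hence Operation Lima can never be scheduled before Operation Foxtrot.

No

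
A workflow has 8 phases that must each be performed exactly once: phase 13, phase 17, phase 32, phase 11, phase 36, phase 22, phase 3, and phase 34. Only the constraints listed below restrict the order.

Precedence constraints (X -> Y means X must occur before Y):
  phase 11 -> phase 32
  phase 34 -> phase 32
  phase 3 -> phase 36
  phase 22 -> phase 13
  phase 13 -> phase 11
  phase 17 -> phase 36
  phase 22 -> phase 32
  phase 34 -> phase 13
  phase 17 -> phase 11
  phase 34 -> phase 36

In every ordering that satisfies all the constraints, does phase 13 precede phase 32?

Yes

Tracing the constraints gives a chain: phase 13 → phase 11 → phase 32.
That forces phase 13 before phase 32 in every valid schedule.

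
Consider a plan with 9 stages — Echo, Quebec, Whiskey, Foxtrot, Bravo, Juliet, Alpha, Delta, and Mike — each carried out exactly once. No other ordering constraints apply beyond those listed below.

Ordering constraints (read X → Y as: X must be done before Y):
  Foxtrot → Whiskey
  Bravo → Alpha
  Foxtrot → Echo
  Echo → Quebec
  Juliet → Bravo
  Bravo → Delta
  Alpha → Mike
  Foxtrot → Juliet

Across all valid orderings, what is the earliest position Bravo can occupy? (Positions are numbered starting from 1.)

3

Working backwards through the constraints from Bravo, its full set of required predecessors is Foxtrot, Juliet — 2 of them.
With 2 mandatory predecessors, the earliest Bravo can sit is position 2+1 = 3, and placing just those 2 first achieves it.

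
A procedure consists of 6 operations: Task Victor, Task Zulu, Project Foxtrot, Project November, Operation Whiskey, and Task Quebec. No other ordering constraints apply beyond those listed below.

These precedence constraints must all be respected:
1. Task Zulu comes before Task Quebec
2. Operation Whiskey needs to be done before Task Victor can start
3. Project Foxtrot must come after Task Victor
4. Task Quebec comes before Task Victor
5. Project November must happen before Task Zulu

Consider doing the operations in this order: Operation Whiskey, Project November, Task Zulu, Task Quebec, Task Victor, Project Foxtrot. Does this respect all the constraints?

Checking each listed constraint against this order: for instance, Operation Whiskey is in position 1 and Task Victor in position 5, so that constraint holds — and the remaining constraints check out the same way.

Yes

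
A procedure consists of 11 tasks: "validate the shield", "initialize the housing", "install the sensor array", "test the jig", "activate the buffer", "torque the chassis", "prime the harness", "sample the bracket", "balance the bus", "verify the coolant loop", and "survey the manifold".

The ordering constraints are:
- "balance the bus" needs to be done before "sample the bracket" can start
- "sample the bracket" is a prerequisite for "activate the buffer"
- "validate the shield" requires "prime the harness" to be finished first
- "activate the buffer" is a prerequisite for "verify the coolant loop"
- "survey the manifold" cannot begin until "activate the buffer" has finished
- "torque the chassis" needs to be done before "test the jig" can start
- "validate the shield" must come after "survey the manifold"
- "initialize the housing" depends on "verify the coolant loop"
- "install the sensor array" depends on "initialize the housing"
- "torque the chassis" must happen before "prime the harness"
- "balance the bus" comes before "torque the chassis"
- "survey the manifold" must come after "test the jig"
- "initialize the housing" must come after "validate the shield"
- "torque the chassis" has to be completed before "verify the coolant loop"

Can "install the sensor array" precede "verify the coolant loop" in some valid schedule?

There is a dependency chain "verify the coolant loop" → "initialize the housing" → "install the sensor array", so "install the sensor array" always comes after "verify the coolant loop".
So no valid ordering can have "install the sensor array" before "verify the coolant loop".

No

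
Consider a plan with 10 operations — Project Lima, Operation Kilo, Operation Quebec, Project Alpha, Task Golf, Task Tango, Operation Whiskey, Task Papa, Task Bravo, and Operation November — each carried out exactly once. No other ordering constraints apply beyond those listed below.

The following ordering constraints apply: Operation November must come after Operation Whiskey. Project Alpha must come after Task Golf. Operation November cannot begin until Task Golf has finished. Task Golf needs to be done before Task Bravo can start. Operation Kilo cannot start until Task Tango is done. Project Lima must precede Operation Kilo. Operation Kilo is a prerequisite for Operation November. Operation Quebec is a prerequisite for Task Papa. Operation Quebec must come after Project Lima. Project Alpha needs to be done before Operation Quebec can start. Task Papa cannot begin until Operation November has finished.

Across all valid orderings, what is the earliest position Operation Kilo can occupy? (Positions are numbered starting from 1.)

Working backwards through the constraints from Operation Kilo, its full set of required predecessors is Project Lima, Task Tango — 2 of them.
So at minimum 2 operations come before Operation Kilo, putting Operation Kilo no earlier than position 3. That position is achievable by scheduling exactly those predecessors first.

3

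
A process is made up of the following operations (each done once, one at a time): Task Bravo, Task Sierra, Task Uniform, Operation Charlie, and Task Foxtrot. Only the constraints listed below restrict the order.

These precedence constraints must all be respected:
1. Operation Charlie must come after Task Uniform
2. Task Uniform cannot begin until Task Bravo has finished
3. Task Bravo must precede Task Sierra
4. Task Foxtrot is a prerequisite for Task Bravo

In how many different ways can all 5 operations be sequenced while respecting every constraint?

3

Task Foxtrot is the only operation with nothing required before it, so every ordering starts there.
Enumerating by repeatedly choosing an available operation (one whose prerequisites are all placed) gives 3 distinct complete orderings.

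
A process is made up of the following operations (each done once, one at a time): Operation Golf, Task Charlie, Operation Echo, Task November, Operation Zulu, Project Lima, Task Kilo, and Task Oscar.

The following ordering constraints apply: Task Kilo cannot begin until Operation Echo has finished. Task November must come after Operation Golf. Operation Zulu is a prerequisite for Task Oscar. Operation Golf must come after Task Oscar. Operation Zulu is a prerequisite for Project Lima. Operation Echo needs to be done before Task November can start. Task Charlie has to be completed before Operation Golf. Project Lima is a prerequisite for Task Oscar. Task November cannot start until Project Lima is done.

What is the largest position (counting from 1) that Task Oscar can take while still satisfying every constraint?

The operations that are forced after Task Oscar, directly or by a chain of constraints, are Operation Golf, Task November. That's 2 operations.
With 2 mandatory successors out of 8 operations total, the latest slot for Task Oscar is 8−2 = 6, and it's reachable by doing all non-successors before Task Oscar.

6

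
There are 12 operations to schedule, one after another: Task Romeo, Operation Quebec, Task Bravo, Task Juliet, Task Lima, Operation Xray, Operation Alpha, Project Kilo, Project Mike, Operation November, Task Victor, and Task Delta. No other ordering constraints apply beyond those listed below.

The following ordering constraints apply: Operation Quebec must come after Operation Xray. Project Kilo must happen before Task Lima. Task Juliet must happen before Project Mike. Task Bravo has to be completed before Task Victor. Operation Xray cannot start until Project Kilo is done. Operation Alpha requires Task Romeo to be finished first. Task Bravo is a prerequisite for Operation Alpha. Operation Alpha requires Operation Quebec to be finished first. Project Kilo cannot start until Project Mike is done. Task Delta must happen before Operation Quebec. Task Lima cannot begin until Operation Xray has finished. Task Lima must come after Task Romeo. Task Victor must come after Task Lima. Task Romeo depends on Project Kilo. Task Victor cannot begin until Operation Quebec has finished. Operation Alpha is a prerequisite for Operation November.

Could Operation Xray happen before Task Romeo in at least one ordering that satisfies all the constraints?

Yes

No chain of constraints runs from Task Romeo to Operation Xray, so Task Romeo is not required to come first.
That means at least one valid schedule has Operation Xray before Task Romeo.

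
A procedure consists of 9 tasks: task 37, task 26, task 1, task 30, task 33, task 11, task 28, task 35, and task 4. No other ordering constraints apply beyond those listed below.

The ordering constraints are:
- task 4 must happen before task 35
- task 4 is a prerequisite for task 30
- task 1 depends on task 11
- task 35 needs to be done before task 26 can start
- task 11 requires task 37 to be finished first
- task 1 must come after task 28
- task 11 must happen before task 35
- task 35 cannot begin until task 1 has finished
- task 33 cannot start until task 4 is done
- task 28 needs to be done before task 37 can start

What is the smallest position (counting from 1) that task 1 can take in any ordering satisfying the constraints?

Working backwards through the constraints from task 1, its full set of required predecessors is task 37, task 11, task 28 — 3 of them.
With 3 mandatory predecessors, the earliest task 1 can sit is position 3+1 = 4, and placing just those 3 first achieves it.

4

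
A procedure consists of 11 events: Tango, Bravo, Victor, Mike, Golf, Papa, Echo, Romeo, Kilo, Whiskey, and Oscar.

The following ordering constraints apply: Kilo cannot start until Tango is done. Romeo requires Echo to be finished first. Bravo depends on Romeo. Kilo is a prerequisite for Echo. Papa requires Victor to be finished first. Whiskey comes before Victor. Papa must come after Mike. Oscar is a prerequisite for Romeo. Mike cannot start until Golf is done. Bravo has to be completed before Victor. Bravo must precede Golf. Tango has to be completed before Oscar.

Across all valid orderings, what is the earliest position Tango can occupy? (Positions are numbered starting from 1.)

1

Nothing is required before Tango; it can be the very first event.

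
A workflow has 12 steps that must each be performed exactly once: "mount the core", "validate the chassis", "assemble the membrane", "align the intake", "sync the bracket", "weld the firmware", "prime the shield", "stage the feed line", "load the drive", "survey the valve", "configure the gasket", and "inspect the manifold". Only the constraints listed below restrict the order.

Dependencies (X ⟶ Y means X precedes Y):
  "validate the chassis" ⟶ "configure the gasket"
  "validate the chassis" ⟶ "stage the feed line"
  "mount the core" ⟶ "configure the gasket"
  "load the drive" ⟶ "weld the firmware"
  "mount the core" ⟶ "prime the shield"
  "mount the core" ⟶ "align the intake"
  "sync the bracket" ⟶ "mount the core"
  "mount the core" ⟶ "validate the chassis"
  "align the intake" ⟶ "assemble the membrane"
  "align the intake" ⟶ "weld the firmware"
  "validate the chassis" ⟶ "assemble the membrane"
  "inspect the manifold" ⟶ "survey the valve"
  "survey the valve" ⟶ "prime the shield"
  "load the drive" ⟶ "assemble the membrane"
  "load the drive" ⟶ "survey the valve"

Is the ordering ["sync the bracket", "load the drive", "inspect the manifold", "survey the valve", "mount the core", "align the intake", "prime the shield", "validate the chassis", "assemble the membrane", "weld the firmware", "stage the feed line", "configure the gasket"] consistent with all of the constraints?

Every stated constraint is respected: "load the drive" sits at position 2, ahead of "weld the firmware" at position 10, and each of the other listed pairs likewise has the predecessor earlier in the sequence.

Yes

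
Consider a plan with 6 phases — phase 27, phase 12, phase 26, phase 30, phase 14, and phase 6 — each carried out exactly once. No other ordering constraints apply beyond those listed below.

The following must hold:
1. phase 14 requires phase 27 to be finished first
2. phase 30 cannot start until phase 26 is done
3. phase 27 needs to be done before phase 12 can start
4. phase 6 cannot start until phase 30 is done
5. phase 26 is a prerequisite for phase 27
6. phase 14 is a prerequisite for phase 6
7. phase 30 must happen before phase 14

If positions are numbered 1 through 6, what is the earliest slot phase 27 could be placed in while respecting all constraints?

Working backwards through the constraints from phase 27, its only required predecessor is phase 26.
So at minimum 1 phase comes before phase 27, putting phase 27 no earlier than position 2. That position is achievable by scheduling exactly that predecessor first.

2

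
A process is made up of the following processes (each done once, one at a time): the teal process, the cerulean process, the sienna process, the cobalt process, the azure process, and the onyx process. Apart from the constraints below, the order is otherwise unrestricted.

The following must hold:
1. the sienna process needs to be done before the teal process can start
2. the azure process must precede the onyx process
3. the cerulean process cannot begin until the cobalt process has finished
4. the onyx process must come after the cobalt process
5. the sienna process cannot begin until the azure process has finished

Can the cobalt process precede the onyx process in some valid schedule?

The cobalt process is actually forced before the onyx process by the constraints, so certainly some valid ordering has the cobalt process first.

Yes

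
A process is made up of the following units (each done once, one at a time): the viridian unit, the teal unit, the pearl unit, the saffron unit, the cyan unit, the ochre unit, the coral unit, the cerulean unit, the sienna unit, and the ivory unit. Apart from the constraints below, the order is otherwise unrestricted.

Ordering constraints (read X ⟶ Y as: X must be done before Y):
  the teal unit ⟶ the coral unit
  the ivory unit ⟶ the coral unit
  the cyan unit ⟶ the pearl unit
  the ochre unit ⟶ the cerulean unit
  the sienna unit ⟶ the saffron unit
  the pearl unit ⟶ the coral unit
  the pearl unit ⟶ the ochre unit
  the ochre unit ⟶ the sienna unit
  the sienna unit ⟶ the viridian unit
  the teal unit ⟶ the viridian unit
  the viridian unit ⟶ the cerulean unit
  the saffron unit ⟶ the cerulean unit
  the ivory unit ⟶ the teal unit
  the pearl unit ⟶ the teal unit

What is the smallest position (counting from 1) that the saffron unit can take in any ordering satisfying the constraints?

5

Every unit that must precede the saffron unit has to come before it. Tracing all chains that end at the saffron unit, those units are: the pearl unit, the cyan unit, the ochre unit, the sienna unit — 4 in total.
With 4 mandatory predecessors, the earliest the saffron unit can sit is position 4+1 = 5, and placing just those 4 first achieves it.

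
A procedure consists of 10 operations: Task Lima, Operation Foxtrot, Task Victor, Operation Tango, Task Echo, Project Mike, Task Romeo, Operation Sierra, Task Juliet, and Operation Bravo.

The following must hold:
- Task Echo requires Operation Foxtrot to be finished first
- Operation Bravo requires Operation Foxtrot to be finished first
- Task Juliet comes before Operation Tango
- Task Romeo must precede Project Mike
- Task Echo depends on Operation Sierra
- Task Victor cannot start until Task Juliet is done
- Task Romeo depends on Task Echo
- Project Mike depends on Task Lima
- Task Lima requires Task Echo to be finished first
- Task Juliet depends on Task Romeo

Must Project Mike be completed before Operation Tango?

No chain of constraints connects Project Mike to Operation Tango in either direction.
There exist valid orderings with Operation Tango before Project Mike, so Project Mike is not required to come first.

No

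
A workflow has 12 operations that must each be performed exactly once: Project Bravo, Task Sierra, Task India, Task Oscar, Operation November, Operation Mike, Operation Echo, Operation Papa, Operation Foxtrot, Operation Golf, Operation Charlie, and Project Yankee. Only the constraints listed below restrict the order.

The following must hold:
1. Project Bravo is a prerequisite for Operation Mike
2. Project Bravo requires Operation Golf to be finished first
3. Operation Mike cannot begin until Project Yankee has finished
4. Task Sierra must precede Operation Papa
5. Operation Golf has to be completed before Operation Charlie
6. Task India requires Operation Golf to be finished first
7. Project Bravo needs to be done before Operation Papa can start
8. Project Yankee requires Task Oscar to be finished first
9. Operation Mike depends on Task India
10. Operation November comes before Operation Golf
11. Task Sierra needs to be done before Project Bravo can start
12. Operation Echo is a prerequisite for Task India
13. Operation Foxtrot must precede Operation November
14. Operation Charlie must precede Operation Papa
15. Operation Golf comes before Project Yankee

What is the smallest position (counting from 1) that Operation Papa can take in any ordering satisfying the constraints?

7

Working backwards through the constraints from Operation Papa, its full set of required predecessors is Project Bravo, Task Sierra, Operation November, Operation Foxtrot, Operation Golf, Operation Charlie — 6 of them.
So at minimum 6 operations come before Operation Papa, putting Operation Papa no earlier than position 7. That position is achievable by scheduling exactly those predecessors first.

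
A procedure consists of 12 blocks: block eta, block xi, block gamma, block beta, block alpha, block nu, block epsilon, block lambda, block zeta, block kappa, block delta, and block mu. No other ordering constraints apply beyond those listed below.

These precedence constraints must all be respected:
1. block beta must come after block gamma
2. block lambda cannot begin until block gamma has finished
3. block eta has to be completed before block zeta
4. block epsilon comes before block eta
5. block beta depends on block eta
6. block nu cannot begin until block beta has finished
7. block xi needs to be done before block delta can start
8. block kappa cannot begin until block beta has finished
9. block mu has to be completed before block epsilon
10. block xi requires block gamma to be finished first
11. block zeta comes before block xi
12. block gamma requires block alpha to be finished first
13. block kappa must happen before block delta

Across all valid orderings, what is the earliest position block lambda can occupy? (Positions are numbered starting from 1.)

Working backwards through the constraints from block lambda, its full set of required predecessors is block gamma, block alpha — 2 of them.
So at minimum 2 blocks come before block lambda, putting block lambda no earlier than position 3. That position is achievable by scheduling exactly those predecessors first.

3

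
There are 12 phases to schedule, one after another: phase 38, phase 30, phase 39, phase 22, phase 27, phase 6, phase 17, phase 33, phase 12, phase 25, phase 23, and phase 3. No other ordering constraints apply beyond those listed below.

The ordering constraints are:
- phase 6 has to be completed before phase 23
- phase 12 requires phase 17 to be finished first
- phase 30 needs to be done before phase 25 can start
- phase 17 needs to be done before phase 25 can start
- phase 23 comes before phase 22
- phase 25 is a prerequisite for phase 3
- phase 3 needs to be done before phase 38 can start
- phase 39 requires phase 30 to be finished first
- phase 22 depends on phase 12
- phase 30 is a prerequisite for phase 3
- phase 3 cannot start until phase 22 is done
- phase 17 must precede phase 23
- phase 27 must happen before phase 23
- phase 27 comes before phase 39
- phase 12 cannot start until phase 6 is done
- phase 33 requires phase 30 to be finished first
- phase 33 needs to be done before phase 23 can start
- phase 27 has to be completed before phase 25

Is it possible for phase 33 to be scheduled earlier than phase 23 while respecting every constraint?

Every valid ordering already has phase 33 before phase 23 (the constraints require it), so in particular at least one does.

Yes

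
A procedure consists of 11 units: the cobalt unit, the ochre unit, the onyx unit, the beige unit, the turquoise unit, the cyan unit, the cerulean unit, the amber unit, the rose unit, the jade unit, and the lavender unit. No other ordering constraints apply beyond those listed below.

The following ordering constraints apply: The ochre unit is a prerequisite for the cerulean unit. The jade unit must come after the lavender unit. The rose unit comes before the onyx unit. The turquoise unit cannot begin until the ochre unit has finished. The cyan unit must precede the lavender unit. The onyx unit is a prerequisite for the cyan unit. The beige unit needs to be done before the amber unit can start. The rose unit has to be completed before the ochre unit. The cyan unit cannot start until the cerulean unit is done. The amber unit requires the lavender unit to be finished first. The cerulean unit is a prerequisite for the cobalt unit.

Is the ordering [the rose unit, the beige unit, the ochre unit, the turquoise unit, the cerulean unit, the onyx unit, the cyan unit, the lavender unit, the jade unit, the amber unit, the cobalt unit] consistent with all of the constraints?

Yes

Going through the constraints one by one, each required predecessor appears earlier in the sequence than its dependent — e.g. the beige unit (position 2) is before the amber unit (position 10), as required.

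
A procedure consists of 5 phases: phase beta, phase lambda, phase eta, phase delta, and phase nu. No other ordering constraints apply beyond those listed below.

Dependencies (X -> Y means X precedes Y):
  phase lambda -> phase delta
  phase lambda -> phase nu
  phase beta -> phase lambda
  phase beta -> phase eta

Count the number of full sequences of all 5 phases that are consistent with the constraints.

Only phase beta has no prerequisites, so it must go first.
Counting all ways to extend the partial order to a total order gives 8.

8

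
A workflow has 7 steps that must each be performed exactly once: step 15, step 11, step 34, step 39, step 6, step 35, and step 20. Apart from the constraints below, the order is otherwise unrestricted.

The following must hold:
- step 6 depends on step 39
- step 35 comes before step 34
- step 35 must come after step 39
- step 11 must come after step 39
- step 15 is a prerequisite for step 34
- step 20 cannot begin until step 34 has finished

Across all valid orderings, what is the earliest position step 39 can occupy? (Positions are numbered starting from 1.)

1

No constraint forces any other step before step 39, so it can be placed first.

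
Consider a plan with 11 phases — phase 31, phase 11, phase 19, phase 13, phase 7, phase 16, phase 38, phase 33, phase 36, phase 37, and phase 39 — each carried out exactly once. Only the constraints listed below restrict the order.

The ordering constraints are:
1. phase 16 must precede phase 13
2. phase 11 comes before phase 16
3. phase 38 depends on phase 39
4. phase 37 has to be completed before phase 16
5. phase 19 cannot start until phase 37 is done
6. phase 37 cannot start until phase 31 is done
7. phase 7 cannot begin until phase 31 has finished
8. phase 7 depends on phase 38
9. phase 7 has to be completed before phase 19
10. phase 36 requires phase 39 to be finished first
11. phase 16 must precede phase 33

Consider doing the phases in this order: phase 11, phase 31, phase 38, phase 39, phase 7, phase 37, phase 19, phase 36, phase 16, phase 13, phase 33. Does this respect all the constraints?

No

Here phase 39 comes after phase 38.
That contradicts the constraint that phase 39 must precede phase 38.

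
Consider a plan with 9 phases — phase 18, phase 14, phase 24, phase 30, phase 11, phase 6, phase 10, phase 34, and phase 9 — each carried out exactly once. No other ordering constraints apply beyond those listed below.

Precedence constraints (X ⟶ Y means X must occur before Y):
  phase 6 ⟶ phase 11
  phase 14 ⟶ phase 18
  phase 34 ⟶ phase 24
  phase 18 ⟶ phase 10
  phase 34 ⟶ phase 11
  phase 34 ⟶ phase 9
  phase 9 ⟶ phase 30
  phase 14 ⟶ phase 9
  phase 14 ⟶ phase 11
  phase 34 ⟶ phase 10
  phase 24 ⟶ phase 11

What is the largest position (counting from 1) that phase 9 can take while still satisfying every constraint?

The only phase forced after phase 9 (directly or by a chain) is phase 30.
With 1 mandatory successor out of 9 phases total, the latest slot for phase 9 is 9−1 = 8, and it's reachable by doing all non-successors before phase 9.

8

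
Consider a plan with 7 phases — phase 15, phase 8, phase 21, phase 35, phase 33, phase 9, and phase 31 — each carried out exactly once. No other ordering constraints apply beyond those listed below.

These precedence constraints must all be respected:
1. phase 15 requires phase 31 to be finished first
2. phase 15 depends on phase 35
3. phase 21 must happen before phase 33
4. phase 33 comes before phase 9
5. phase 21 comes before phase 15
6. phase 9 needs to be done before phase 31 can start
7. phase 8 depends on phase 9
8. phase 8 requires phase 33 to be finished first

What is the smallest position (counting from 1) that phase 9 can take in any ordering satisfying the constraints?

3

Working backwards through the constraints from phase 9, its full set of required predecessors is phase 21, phase 33 — 2 of them.
So at minimum 2 phases come before phase 9, putting phase 9 no earlier than position 3. That position is achievable by scheduling exactly those predecessors first.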